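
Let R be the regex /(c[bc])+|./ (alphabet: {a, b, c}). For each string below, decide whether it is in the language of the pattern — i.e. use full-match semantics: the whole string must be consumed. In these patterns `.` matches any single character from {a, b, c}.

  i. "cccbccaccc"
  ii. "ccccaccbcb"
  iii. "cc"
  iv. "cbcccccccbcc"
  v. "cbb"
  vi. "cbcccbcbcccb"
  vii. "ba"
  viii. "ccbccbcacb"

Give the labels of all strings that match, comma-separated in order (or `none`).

iii, iv, vi

i → no match
ii → no match
iii → match
iv → match
v → no match
vi → match
vii → no match
viii → no match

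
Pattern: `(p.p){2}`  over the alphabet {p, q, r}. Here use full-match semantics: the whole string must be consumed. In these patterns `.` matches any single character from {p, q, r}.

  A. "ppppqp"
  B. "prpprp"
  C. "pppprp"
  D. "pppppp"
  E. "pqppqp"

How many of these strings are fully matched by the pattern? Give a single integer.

A. "ppppqp" → match
B. "prpprp" → match
C. "pppprp" → match
D. "pppppp" → match
E. "pqppqp" → match
Total matched: 5

5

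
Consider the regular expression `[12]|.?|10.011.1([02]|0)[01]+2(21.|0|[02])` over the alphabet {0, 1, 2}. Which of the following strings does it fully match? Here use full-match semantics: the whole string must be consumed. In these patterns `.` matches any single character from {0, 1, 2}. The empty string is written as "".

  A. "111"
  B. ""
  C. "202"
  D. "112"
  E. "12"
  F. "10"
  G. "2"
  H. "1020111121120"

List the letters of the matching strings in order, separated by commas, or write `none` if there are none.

B, G, H

A → no match
B → match
C → no match
D → no match
E → no match
F → no match
G → match
H → match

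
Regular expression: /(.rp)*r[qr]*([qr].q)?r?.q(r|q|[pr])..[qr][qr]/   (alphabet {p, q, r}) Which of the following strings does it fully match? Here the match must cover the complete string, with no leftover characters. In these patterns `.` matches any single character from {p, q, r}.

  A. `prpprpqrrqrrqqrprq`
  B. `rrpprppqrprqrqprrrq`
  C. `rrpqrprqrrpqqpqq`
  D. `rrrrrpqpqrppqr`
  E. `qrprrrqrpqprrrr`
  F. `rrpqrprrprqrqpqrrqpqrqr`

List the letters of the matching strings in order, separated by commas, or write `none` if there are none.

D, E, F

A → no match
B → no match
C → no match
D → match
E → match
F → match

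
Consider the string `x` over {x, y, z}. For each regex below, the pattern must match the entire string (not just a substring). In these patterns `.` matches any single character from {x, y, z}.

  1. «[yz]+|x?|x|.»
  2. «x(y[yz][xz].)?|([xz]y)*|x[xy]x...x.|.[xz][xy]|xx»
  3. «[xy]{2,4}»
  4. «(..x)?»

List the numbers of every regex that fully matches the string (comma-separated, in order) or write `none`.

1 → match
2 → match
3 → no match
4 → no match

1, 2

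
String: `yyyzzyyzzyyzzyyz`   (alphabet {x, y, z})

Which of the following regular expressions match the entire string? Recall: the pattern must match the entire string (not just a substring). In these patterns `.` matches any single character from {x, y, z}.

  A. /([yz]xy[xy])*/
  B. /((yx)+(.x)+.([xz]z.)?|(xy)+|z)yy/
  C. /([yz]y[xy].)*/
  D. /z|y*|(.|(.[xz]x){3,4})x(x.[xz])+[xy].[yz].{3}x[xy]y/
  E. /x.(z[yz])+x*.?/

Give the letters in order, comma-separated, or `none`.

A → no match
B → no match — must end with `yy`
C → match
D → no match
E → no match — must start with `x`

C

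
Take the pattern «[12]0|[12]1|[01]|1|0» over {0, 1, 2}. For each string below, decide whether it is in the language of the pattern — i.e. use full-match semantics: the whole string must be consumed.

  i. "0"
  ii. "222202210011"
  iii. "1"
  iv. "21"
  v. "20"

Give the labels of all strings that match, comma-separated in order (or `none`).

i, iii, iv, v

i. "0" → match
ii. "222202210011" → no match
iii. "1" → match
iv. "21" → match
v. "20" → match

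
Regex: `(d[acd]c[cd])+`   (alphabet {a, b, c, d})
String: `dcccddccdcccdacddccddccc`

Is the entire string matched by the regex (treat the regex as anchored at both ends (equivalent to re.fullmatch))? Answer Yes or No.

Yes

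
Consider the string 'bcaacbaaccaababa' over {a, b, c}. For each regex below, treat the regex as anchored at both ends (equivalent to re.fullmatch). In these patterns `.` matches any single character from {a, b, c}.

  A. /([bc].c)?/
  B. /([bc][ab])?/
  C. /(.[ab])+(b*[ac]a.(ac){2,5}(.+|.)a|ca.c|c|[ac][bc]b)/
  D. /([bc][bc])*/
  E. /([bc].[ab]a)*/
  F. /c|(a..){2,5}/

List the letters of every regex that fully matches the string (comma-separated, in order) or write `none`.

E

A → no match
B → no match
C → no match
D → no match
E → match
F → no match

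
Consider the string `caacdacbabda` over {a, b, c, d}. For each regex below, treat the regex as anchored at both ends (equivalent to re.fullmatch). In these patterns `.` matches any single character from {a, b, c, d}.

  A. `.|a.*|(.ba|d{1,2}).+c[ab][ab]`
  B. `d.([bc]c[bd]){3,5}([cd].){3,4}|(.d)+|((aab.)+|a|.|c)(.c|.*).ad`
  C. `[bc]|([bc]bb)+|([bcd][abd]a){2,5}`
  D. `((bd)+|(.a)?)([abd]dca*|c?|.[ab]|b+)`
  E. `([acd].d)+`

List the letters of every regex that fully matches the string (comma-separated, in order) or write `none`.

A → no match
B → no match
C → match
D → no match
E → no match — must end with `d`

C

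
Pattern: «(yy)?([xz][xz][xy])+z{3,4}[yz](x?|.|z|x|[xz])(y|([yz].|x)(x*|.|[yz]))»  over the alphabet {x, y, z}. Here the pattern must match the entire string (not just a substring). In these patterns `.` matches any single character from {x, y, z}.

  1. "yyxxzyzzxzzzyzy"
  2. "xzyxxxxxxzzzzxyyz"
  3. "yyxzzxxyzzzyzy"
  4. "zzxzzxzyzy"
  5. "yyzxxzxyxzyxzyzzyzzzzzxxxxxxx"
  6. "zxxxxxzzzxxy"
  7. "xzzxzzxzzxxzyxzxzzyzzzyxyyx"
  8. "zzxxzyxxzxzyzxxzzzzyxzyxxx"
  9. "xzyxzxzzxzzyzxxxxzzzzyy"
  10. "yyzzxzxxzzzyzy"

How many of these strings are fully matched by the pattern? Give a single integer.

1 → no match
2 → match
3 → no match
4. "zzxzzxzyzy" → no match
5 → match
6. "zxxxxxzzzxxy" → no match
7 → no match
8 → no match
9 → no match
10 → match
Total matched: 3

3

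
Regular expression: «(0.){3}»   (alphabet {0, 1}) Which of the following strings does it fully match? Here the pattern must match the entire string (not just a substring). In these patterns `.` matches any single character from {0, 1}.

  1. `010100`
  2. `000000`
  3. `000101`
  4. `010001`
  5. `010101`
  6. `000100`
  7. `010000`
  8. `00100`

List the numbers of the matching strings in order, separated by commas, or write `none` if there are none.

1, 2, 3, 4, 5, 6, 7

1 → match
2 → match
3 → match
4 → match
5 → match
6 → match
7 → match
8 → no match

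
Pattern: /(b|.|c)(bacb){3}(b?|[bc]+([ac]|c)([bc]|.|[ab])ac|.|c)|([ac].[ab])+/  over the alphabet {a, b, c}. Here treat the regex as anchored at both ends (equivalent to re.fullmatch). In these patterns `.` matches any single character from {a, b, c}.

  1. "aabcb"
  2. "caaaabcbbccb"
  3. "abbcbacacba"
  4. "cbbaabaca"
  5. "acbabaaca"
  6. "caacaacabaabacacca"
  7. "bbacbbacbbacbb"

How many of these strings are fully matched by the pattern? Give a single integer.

1 → no match
2 → match
3 → no match
4 → match
5 → match
6 → match
7 → match
Total matched: 5

5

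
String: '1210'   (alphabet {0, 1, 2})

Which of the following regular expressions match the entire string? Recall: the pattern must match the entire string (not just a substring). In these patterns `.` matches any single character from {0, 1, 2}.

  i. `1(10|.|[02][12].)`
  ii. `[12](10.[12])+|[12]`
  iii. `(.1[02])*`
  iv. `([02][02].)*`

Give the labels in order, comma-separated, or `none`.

i

i → match
ii → no match
iii → no match
iv → no match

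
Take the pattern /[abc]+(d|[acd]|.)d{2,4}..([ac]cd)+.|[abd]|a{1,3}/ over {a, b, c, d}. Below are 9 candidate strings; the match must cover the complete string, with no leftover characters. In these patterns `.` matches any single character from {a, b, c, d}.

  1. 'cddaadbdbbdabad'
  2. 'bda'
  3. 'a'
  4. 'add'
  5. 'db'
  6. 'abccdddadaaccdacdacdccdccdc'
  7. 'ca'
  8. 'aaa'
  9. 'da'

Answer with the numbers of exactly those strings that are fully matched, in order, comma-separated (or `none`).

1 → no match
2 → no match
3 → match
4 → no match
5 → no match
6 → no match
7 → no match
8 → match
9 → no match

3, 8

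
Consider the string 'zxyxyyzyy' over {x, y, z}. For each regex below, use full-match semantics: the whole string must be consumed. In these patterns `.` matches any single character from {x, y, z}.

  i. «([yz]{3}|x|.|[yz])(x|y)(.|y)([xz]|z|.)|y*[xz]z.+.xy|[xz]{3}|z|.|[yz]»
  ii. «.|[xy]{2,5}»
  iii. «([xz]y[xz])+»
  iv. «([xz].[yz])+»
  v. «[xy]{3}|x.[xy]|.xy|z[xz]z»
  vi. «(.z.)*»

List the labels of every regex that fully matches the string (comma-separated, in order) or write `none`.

i → no match
ii → no match
iii → no match
iv → match
v → no match
vi → no match

iv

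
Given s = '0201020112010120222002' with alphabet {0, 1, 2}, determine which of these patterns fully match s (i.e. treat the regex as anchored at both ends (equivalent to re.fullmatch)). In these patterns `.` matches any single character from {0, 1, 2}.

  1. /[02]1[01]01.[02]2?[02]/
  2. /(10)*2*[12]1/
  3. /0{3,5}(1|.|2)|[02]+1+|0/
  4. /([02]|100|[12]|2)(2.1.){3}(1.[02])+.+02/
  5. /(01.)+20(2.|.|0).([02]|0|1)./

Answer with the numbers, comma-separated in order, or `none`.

4

1 → no match
2 → no match — must end with '1'
3 → no match
4 → match
5 → no match — must start with '01'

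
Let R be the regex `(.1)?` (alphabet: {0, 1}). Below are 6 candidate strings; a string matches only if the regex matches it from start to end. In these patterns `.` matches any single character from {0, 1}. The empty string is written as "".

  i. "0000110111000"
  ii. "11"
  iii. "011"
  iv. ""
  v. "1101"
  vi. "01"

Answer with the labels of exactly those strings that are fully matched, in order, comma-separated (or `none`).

i → no match
ii. "11" → match
iii. "011" → no match
iv. "" → match
v. "1101" → no match
vi. "01" → match

ii, iv, vi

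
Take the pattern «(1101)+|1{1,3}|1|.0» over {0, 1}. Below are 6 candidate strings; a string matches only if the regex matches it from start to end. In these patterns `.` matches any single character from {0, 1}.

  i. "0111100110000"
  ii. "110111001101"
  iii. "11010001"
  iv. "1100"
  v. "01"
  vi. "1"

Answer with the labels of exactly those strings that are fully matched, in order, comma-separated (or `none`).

i → no match
ii → no match
iii → no match
iv → no match
v → no match
vi → match

vi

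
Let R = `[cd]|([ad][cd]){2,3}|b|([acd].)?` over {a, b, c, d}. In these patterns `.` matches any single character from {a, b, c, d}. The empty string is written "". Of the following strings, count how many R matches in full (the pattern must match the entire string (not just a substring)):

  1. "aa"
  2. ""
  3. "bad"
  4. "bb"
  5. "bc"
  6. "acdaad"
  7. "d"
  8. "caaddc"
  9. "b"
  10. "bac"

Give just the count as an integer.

1 → match
2 → match
3 → no match
4 → no match
5 → no match
6 → no match
7 → match
8 → no match
9 → match
10 → no match
Total matched: 4

4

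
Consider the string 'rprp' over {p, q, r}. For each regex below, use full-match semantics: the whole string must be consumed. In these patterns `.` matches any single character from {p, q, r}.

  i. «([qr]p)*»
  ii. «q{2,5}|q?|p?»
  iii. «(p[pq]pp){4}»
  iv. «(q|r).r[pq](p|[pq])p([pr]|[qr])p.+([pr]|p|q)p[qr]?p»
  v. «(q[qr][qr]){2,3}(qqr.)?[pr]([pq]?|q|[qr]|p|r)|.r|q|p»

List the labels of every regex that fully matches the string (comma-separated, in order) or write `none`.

i

i → match
ii → no match
iii → no match — must start with 'p'
iv → no match
v → no match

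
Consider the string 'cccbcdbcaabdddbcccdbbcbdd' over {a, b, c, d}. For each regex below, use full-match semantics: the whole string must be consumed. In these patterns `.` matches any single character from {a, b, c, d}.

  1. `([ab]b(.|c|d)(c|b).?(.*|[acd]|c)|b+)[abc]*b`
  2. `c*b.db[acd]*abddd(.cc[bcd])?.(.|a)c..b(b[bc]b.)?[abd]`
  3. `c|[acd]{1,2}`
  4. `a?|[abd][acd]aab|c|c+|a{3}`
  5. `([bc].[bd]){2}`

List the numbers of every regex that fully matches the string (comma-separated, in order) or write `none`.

1 → no match — must end with 'b'
2 → match
3 → no match
4 → no match
5 → no match

2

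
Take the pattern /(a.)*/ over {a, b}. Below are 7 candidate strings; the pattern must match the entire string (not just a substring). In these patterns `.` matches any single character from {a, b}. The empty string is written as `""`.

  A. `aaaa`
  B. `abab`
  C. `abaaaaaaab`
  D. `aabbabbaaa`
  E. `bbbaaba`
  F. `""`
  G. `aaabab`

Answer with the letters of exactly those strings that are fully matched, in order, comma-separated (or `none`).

A → match
B → match
C → match
D → no match
E → no match
F → match
G → match

A, B, C, F, G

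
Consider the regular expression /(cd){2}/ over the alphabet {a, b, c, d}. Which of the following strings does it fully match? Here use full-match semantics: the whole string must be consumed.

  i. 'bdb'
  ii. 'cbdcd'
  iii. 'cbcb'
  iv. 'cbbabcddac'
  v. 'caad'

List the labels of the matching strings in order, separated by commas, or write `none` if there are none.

i. 'bdb' → no match — must start with 'cd'
ii. 'cbdcd' → no match — must start with 'cd'
iii. 'cbcb' → no match — must start with 'cd'
iv. 'cbbabcddac' → no match — must start with 'cd'
v. 'caad' → no match — must start with 'cd'

none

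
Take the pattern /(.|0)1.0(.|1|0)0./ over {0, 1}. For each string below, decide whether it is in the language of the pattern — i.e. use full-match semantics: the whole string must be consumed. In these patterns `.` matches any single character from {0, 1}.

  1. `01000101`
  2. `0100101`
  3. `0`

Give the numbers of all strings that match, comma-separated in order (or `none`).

1 → no match
2 → match
3 → no match

2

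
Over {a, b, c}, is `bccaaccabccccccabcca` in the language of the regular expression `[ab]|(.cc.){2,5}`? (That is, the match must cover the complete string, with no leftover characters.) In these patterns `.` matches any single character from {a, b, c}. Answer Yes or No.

Yes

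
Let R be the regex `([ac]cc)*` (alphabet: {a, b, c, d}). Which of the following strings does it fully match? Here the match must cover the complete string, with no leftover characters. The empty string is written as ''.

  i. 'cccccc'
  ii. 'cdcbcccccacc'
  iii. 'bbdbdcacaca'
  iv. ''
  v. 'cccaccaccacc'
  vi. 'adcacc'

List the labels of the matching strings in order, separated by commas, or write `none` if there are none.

i. 'cccccc' → match
ii. 'cdcbcccccacc' → no match
iii. 'bbdbdcacaca' → no match
iv. '' → match
v. 'cccaccaccacc' → match
vi. 'adcacc' → no match

i, iv, v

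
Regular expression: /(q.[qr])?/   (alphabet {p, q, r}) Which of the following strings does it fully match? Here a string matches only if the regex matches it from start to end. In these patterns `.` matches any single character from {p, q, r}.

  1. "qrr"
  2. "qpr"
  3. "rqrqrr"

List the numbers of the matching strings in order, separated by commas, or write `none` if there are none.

1. "qrr" → match
2. "qpr" → match
3. "rqrqrr" → no match

1, 2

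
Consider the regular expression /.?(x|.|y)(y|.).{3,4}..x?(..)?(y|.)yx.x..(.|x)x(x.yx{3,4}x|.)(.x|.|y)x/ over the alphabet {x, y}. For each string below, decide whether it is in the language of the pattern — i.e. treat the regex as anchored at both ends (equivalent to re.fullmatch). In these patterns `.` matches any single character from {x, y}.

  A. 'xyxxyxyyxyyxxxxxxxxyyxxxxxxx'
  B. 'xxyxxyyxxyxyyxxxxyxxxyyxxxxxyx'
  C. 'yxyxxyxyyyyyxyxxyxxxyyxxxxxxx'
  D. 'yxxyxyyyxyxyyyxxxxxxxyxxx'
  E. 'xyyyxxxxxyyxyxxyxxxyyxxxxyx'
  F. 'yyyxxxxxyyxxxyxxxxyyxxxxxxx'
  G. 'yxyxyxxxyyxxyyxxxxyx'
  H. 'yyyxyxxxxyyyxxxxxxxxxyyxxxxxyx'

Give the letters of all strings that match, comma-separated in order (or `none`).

A → match
B → match
C → match
D → no match
E → match
F → match
G → no match
H → no match

A, B, C, E, F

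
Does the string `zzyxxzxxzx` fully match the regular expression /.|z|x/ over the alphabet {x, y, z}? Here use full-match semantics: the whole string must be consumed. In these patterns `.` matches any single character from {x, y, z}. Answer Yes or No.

No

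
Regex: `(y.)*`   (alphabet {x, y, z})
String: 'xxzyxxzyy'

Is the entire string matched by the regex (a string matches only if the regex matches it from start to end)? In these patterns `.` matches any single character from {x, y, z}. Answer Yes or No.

No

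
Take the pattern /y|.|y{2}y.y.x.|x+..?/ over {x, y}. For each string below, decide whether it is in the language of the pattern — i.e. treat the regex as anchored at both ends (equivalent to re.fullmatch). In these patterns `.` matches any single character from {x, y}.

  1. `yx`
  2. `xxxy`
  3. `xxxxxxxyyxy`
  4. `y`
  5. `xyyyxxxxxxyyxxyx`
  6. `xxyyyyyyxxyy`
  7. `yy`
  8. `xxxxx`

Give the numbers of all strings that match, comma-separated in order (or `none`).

2, 4, 8

1. `yx` → no match
2. `xxxy` → match
3. `xxxxxxxyyxy` → no match
4. `y` → match
5 → no match
6. `xxyyyyyyxxyy` → no match
7. `yy` → no match
8. `xxxxx` → match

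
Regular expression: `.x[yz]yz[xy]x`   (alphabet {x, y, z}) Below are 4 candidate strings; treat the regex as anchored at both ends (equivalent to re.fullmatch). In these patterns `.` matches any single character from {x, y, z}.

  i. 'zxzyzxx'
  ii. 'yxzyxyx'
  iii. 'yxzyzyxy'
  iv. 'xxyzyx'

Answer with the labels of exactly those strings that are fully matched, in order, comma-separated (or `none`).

i

i → match
ii → no match
iii → no match — must end with 'x'
iv → no match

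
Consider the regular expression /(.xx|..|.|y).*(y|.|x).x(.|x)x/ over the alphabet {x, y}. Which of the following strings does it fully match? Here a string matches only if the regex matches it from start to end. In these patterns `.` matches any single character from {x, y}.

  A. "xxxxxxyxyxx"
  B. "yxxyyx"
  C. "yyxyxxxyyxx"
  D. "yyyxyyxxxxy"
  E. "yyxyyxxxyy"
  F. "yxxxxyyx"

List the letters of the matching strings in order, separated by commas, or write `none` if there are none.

none

A. "xxxxxxyxyxx" → no match
B. "yxxyyx" → no match
C. "yyxyxxxyyxx" → no match
D. "yyyxyyxxxxy" → no match — must end with "x"
E. "yyxyyxxxyy" → no match — must end with "x"
F. "yxxxxyyx" → no match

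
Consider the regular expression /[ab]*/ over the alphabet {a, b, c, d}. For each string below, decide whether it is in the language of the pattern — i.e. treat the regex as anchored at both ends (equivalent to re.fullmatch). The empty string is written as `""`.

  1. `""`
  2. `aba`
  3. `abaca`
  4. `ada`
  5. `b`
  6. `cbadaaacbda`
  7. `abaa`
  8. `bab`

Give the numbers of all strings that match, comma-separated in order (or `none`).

1 → match
2 → match
3 → no match
4 → no match
5 → match
6 → no match
7 → match
8 → match

1, 2, 5, 7, 8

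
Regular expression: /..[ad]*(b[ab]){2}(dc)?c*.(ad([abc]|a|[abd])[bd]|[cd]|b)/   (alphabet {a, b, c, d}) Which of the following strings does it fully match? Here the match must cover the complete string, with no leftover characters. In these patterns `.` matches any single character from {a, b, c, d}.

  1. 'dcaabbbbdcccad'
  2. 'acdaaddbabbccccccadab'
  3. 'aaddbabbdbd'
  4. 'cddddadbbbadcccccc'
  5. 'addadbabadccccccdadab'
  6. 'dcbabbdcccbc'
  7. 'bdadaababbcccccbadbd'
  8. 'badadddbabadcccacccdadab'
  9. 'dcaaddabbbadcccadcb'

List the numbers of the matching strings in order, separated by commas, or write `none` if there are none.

1, 2, 4, 5, 6, 7, 9

1 → match
2 → match
3 → no match
4 → match
5 → match
6 → match
7 → match
8 → no match
9 → match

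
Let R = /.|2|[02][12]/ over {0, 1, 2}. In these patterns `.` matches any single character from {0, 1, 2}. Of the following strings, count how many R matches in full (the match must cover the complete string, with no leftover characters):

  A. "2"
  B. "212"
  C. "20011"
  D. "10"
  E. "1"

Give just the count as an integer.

A → match
B → no match
C → no match
D → no match
E → match
Total matched: 2

2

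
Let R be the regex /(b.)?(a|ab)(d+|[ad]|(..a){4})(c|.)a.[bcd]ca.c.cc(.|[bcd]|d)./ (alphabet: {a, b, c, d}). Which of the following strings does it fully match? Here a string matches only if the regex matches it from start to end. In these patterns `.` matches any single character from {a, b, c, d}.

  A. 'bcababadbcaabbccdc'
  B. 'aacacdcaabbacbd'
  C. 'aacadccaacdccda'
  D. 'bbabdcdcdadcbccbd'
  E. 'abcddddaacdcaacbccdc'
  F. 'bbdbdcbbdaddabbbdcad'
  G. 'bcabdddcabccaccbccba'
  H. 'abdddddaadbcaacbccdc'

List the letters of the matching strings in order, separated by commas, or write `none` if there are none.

A → no match
B → no match
C → match
D → no match
E → no match
F → no match
G → match
H → match

C, G, H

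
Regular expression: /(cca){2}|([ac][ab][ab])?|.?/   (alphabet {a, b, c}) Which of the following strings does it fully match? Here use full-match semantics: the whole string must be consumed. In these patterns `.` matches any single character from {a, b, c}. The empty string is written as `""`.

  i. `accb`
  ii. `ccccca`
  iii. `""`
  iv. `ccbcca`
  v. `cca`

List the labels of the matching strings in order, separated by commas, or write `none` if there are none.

i → no match
ii → no match
iii → match
iv → no match
v → no match

iii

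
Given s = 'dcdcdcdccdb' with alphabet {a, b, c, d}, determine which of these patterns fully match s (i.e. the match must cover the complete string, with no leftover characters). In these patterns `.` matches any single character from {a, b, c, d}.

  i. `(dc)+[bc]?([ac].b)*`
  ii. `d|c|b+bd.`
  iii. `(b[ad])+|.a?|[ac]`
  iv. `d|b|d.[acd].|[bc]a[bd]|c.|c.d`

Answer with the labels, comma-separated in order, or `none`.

i → match
ii → no match
iii → no match
iv → no match

i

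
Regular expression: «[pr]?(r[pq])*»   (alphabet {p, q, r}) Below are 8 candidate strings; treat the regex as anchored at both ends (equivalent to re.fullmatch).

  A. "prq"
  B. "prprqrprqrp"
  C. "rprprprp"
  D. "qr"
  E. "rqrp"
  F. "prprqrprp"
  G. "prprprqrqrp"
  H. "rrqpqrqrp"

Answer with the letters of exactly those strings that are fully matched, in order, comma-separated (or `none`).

A, B, C, E, F, G

A → match
B → match
C → match
D → no match
E → match
F → match
G → match
H → no match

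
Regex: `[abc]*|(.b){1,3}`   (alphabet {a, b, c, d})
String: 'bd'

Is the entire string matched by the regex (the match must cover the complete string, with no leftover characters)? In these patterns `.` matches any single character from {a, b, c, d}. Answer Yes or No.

No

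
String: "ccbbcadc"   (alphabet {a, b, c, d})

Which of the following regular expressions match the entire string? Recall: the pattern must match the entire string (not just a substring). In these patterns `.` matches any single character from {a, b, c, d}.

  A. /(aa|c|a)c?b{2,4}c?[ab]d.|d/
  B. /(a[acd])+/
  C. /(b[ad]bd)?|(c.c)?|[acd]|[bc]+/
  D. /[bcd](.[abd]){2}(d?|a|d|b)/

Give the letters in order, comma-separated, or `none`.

A → match
B → no match — must start with "a"
C → no match
D → no match

A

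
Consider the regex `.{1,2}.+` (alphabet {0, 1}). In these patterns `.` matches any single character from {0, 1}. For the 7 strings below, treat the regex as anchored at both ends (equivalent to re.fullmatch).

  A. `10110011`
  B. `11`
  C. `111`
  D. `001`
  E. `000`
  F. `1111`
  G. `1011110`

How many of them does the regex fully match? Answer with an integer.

A → match
B → match
C → match
D → match
E → match
F → match
G → match
Total matched: 7

7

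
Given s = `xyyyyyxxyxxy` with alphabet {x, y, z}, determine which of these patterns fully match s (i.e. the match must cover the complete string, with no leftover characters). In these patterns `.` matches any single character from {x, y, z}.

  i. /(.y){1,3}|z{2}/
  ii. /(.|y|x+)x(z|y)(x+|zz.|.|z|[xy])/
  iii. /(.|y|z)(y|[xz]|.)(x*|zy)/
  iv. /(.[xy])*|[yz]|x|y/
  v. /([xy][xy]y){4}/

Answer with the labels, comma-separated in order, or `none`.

iv, v

i → no match
ii → no match
iii → no match
iv → match
v → match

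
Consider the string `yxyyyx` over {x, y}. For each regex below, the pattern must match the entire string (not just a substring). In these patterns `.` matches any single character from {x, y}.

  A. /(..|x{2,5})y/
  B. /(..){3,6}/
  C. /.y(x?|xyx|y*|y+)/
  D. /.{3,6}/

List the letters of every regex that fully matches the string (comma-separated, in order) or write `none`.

A → no match — must end with `y`
B → match
C → no match
D → match

B, D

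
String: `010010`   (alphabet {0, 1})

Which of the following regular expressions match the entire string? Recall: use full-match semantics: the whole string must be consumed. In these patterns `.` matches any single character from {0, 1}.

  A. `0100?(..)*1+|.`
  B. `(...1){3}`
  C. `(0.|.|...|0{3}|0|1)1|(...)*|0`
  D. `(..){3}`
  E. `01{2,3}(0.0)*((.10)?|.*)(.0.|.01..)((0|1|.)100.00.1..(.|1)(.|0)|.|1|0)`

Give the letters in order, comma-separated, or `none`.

C, D

A → no match
B → no match — must end with `1`
C → match
D → match
E → no match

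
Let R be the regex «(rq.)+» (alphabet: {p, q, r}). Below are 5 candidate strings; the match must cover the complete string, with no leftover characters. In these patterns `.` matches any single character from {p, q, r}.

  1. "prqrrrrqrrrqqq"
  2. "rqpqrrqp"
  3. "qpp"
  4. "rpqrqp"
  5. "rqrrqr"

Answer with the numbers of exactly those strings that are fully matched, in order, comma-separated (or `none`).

1 → no match — must start with "rq"
2 → no match
3 → no match — must start with "rq"
4 → no match — must start with "rq"
5 → match

5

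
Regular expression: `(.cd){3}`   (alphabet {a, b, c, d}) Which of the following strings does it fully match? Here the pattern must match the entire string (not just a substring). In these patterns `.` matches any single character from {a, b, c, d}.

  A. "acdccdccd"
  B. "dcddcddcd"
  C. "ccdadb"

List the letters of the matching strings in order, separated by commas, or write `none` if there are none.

A, B

A → match
B → match
C → no match — must end with "cd"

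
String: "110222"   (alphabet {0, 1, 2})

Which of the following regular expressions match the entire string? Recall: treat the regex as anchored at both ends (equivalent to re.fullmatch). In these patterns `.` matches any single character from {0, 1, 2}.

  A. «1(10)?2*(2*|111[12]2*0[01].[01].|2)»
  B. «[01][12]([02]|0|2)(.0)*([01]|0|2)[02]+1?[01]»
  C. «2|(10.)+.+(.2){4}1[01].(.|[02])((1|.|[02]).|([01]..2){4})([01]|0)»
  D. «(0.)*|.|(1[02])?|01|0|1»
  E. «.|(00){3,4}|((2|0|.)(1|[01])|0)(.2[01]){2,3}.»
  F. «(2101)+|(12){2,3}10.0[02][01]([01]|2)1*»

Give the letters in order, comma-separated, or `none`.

A

A → match
B → no match
C → no match
D → no match
E → no match
F → no match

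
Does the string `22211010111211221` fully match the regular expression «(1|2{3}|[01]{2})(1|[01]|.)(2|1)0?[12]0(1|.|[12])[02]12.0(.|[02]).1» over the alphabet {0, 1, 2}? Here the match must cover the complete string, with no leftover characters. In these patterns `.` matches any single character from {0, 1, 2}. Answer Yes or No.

No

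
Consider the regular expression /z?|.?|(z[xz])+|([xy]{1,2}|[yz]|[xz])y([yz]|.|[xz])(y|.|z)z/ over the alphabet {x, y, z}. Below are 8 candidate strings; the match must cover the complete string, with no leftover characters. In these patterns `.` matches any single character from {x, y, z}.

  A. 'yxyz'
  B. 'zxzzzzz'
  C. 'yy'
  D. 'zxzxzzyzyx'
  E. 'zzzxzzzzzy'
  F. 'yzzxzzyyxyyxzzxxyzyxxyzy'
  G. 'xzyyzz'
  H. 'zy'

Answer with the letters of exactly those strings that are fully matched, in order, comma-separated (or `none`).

none

A. 'yxyz' → no match
B. 'zxzzzzz' → no match
C. 'yy' → no match
D. 'zxzxzzyzyx' → no match
E. 'zzzxzzzzzy' → no match
F → no match
G. 'xzyyzz' → no match
H. 'zy' → no match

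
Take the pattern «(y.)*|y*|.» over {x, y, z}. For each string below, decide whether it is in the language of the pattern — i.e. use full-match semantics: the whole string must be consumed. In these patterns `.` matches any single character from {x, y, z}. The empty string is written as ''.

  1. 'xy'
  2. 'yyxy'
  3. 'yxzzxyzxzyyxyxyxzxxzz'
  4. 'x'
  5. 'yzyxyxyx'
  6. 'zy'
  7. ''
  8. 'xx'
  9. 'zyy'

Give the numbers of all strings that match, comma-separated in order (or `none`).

4, 5, 7

1 → no match
2 → no match
3 → no match
4 → match
5 → match
6 → no match
7 → match
8 → no match
9 → no match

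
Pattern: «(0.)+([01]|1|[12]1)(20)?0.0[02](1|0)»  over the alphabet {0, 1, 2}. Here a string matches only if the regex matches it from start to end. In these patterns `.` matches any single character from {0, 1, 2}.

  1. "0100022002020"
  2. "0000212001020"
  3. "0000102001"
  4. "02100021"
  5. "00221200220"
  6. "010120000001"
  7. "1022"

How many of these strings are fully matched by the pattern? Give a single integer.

1 → no match
2 → match
3. "0000102001" → match
4. "02100021" → match
5. "00221200220" → no match
6. "010120000001" → no match
7. "1022" → no match — must start with "0"
Total matched: 3

3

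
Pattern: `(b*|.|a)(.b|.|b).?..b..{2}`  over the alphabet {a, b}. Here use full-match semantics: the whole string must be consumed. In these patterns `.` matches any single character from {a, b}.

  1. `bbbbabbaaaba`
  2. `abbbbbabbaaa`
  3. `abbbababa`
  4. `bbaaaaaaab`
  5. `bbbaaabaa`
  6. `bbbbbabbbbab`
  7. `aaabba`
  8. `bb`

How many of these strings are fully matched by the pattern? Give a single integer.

2

1. `bbbbabbaaaba` → no match
2. `abbbbbabbaaa` → no match
3. `abbbababa` → match
4. `bbaaaaaaab` → no match
5. `bbbaaabaa` → no match
6. `bbbbbabbbbab` → match
7. `aaabba` → no match
8. `bb` → no match
Total matched: 2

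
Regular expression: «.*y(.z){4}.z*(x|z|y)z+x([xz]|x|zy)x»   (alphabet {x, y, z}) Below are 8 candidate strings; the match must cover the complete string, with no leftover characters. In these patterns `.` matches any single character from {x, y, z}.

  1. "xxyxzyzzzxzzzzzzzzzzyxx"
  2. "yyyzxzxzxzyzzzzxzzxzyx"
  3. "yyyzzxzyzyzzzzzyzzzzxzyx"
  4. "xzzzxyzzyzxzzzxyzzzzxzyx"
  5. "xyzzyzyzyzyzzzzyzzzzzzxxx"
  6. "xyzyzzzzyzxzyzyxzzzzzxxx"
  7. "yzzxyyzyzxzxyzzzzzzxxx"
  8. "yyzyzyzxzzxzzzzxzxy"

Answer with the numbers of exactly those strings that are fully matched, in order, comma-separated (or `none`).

1 → no match
2 → match
3 → match
4 → match
5 → match
6 → no match
7 → no match
8 → no match — must end with "x"

2, 3, 4, 5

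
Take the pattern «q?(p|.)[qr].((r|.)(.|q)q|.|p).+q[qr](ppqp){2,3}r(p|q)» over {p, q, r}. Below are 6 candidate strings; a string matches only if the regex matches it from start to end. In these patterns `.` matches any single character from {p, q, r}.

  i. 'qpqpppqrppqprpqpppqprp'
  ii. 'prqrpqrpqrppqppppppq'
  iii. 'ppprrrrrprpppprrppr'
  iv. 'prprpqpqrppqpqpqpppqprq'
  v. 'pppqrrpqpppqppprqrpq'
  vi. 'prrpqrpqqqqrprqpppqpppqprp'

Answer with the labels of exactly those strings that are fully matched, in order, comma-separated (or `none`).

i → no match
ii → no match
iii → no match
iv → no match
v → no match
vi → no match

none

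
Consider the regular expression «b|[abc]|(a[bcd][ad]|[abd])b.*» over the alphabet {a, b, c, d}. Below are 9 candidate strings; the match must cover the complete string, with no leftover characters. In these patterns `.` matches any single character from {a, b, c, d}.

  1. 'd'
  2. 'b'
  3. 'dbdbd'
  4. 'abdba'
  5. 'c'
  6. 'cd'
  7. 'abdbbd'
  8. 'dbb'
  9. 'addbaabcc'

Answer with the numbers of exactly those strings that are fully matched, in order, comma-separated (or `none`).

1 → no match
2 → match
3 → match
4 → match
5 → match
6 → no match
7 → match
8 → match
9 → match

2, 3, 4, 5, 7, 8, 9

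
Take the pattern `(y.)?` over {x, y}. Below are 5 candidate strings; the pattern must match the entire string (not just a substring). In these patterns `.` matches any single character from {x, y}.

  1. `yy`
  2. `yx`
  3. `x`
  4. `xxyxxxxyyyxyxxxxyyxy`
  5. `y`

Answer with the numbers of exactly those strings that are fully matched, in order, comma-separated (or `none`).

1 → match
2 → match
3 → no match
4 → no match
5 → no match

1, 2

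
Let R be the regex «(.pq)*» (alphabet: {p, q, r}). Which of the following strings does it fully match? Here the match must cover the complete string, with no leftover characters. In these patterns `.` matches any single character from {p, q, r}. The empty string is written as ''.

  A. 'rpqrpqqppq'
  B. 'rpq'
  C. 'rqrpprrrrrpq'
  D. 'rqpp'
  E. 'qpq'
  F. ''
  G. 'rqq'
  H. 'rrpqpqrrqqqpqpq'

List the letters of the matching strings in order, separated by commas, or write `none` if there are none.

B, E, F

A → no match
B → match
C → no match
D → no match
E → match
F → match
G → no match
H → no match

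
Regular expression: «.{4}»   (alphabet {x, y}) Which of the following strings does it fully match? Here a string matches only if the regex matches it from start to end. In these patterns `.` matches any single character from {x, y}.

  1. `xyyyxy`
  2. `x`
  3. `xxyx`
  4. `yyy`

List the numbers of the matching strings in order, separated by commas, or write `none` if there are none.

1 → no match
2 → no match
3 → match
4 → no match

3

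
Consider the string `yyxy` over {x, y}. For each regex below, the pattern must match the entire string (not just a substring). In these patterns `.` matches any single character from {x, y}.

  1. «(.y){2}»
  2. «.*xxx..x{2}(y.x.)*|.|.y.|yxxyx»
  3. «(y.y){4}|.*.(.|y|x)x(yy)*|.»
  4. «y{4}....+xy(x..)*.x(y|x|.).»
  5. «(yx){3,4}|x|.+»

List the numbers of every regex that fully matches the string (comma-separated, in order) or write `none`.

1, 5

1 → match
2 → no match
3 → no match
4 → no match
5 → match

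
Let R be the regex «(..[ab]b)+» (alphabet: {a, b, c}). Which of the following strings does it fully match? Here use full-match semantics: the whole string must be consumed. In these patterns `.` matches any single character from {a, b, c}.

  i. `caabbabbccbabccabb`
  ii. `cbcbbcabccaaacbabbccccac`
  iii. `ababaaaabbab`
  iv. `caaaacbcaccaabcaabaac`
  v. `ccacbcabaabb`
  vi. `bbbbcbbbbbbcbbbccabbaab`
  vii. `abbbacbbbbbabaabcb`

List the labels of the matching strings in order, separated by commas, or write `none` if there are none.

i → no match
ii → no match — must end with `b`
iii → no match
iv → no match — must end with `b`
v → no match
vi → no match
vii → no match

none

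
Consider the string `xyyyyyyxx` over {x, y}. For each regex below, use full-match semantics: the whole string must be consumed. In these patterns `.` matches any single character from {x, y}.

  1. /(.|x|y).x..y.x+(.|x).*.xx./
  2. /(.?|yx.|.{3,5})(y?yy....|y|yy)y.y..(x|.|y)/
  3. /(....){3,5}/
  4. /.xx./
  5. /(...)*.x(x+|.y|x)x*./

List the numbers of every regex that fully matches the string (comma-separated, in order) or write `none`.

2

1 → no match
2 → match
3 → no match
4 → no match
5 → no match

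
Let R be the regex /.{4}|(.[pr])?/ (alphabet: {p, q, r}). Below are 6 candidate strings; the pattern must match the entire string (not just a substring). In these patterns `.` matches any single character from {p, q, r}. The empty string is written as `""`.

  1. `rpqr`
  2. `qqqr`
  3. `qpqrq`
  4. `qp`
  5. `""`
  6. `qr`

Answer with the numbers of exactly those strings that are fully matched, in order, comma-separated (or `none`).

1. `rpqr` → match
2. `qqqr` → match
3. `qpqrq` → no match
4. `qp` → match
5. `""` → match
6. `qr` → match

1, 2, 4, 5, 6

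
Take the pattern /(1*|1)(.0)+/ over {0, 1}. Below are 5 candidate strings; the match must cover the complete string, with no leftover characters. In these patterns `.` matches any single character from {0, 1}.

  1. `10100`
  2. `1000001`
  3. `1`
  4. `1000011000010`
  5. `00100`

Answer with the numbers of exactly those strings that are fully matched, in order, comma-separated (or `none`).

1 → no match
2 → no match — must end with `0`
3 → no match — must end with `0`
4 → no match
5 → no match

none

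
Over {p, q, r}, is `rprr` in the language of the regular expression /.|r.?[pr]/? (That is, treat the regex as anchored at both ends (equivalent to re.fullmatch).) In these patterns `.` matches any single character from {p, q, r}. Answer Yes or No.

No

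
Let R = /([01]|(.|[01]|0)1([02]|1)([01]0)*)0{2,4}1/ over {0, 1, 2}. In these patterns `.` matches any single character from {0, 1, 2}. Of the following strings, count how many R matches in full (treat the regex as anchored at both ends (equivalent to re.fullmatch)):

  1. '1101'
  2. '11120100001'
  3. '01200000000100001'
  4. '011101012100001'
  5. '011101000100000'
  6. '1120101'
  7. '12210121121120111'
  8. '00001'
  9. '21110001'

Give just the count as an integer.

3

1 → no match
2 → no match
3 → match
4 → no match
5 → no match — must end with '01'
6 → no match
7 → no match — must end with '01'
8 → match
9 → match
Total matched: 3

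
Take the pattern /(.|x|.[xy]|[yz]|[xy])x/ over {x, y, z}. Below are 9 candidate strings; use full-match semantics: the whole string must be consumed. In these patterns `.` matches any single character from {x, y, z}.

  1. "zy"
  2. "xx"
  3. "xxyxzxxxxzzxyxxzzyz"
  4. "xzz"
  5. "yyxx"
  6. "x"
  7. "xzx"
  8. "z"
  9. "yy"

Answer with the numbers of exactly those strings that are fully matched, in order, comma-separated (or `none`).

2

1 → no match — must end with "x"
2 → match
3 → no match — must end with "x"
4 → no match — must end with "x"
5 → no match
6 → no match
7 → no match
8 → no match — must end with "x"
9 → no match — must end with "x"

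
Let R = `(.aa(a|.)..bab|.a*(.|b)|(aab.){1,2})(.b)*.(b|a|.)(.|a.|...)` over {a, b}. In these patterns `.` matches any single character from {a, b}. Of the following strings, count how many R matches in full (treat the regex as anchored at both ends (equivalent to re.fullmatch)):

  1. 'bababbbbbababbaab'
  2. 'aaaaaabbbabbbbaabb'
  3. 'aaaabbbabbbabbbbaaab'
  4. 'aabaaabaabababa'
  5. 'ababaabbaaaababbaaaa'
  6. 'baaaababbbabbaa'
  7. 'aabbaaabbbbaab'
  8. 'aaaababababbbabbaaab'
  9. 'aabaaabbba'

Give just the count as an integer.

1 → match
2 → match
3 → match
4 → match
5 → no match
6 → match
7 → no match
8 → match
9. 'aabaaabbba' → no match
Total matched: 6

6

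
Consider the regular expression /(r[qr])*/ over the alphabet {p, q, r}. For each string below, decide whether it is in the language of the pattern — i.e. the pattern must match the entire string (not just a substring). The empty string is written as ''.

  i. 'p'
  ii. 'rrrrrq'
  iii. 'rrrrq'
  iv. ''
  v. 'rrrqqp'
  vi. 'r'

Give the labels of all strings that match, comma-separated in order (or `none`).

ii, iv

i → no match
ii → match
iii → no match
iv → match
v → no match
vi → no match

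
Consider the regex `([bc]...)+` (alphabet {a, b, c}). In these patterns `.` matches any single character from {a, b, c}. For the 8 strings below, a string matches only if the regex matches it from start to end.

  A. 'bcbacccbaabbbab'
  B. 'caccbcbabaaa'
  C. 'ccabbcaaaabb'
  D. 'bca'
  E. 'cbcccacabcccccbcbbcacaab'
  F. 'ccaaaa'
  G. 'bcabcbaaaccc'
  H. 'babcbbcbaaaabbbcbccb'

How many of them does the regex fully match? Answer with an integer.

2

A → no match
B. 'caccbcbabaaa' → match
C. 'ccabbcaaaabb' → no match
D. 'bca' → no match
E → match
F. 'ccaaaa' → no match
G. 'bcabcbaaaccc' → no match
H → no match
Total matched: 2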